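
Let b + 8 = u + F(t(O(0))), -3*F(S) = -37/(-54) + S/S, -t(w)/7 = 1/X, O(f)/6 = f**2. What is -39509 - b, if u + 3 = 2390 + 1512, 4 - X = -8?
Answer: -7030709/162 ≈ -43399.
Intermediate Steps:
X = 12 (X = 4 - 1*(-8) = 4 + 8 = 12)
O(f) = 6*f**2
t(w) = -7/12
F(S) = -91/162 (F(S) = -(-37/(-54) + S/S)/3 = -(-37*(-1/54) + 1)/3 = -(37/54 + 1)/3 = -1/3*91/54 = -91/162)
u = 3899 (u = -3 + (2390 + 1512) = -3 + 3902 = 3899)
b = 630251/162 (b = -8 + (3899 - 91/162) = -8 + 631547/162 = 630251/162 ≈ 3890.4)
-39509 - b = -39509 - 1*630251/162 = -39509 - 630251/162 = -7030709/162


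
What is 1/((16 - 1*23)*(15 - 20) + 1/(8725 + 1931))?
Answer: 10656/372961 ≈ 0.028571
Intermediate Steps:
1/((16 - 1*23)*(15 - 20) + 1/(8725 + 1931)) = 1/((16 - 23)*(-5) + 1/10656) = 1/(-7*(-5) + 1/10656) = 1/(35 + 1/10656) = 1/(372961/10656) = 10656/372961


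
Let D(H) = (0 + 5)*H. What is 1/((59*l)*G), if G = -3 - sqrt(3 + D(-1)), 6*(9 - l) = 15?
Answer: -6/8437 + 2*I*sqrt(2)/8437 ≈ -0.00071115 + 0.00033524*I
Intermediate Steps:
l = 13/2 (l = 9 - 1/6*15 = 9 - 5/2 = 13/2 ≈ 6.5000)
D(H) = 5*H
G = -3 - I*sqrt(2) (G = -3 - sqrt(3 + 5*(-1)) = -3 - sqrt(3 - 5) = -3 - sqrt(-2) = -3 - I*sqrt(2) ≈ -3.0 - 1.4142*I)
1/((59*l)*G) = 1/((59*(13/2))*(-3 - I*sqrt(2))) = 1/(767*(-3 - I*sqrt(2))/2) = 1/(-2301/2 - 767*I*sqrt(2)/2)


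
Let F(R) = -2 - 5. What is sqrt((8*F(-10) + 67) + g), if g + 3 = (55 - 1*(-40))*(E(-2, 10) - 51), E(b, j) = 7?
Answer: 2*I*sqrt(1043) ≈ 64.591*I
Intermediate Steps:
F(R) = -7
g = -4183 (g = -3 + (55 - 1*(-40))*(7 - 51) = -3 + (55 + 40)*(-44) = -3 + 95*(-44) = -3 - 4180 = -4183)
sqrt((8*F(-10) + 67) + g) = sqrt((8*(-7) + 67) - 4183) = sqrt((-56 + 67) - 4183) = sqrt(11 - 4183) = sqrt(-4172) = 2*I*sqrt(1043)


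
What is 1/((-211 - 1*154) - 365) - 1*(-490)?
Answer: 357699/730 ≈ 490.00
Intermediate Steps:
1/((-211 - 1*154) - 365) - 1*(-490) = 1/((-211 - 154) - 365) + 490 = 1/(-365 - 365) + 490 = 1/(-730) + 490 = -1/730 + 490 = 357699/730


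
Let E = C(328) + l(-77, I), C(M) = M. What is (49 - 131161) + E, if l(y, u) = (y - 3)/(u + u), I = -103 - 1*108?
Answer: -27595384/211 ≈ -1.3078e+5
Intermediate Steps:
I = -211 (I = -103 - 108 = -211)
l(y, u) = (-3 + y)/(2*u) (l(y, u) = (-3 + y)/((2*u)) = (-3 + y)*(1/(2*u)) = (-3 + y)/(2*u))
E = 69248/211 (E = 328 + (½)*(-3 - 77)/(-211) = 328 + (½)*(-1/211)*(-80) = 328 + 40/211 = 69248/211 ≈ 328.19)
(49 - 131161) + E = (49 - 131161) + 69248/211 = -131112 + 69248/211 = -27595384/211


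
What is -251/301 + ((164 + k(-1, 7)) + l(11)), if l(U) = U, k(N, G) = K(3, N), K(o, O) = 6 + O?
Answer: 53929/301 ≈ 179.17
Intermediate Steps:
k(N, G) = 6 + N
-251/301 + ((164 + k(-1, 7)) + l(11)) = -251/301 + ((164 + (6 - 1)) + 11) = -251*1/301 + ((164 + 5) + 11) = -251/301 + (169 + 11) = -251/301 + 180 = 53929/301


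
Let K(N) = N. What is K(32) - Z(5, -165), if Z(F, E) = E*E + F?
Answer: -27198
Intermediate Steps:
Z(F, E) = F + E² (Z(F, E) = E² + F = F + E²)
K(32) - Z(5, -165) = 32 - (5 + (-165)²) = 32 - (5 + 27225) = 32 - 1*27230 = 32 - 27230 = -27198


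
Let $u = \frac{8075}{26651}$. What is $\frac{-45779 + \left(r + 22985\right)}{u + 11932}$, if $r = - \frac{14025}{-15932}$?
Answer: $- \frac{9678043686933}{5066500381124} \approx -1.9102$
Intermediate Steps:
$r = \frac{14025}{15932}$ ($r = \left(-14025\right) \left(- \frac{1}{15932}\right) = \frac{14025}{15932} \approx 0.8803$)
$u = \frac{8075}{26651}$ ($u = 8075 \cdot \frac{1}{26651} = \frac{8075}{26651} \approx 0.30299$)
$\frac{-45779 + \left(r + 22985\right)}{u + 11932} = \frac{-45779 + \left(\frac{14025}{15932} + 22985\right)}{\frac{8075}{26651} + 11932} = \frac{-45779 + \frac{366211045}{15932}}{\frac{318007807}{26651}} = \left(- \frac{363139983}{15932}\right) \frac{26651}{318007807} = - \frac{9678043686933}{5066500381124}$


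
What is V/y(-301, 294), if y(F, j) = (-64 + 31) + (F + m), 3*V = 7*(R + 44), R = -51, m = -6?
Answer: 49/1020 ≈ 0.048039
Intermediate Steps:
V = -49/3 (V = (7*(-51 + 44))/3 = (7*(-7))/3 = (1/3)*(-49) = -49/3 ≈ -16.333)
y(F, j) = -39 + F (y(F, j) = (-64 + 31) + (F - 6) = -33 + (-6 + F) = -39 + F)
V/y(-301, 294) = -49/(3*(-39 - 301)) = -49/3/(-340) = -49/3*(-1/340) = 49/1020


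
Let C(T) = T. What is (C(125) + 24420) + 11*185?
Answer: 26580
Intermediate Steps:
(C(125) + 24420) + 11*185 = (125 + 24420) + 11*185 = 24545 + 2035 = 26580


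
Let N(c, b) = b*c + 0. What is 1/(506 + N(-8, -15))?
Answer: 1/626 ≈ 0.0015974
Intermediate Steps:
N(c, b) = b*c
1/(506 + N(-8, -15)) = 1/(506 - 15*(-8)) = 1/(506 + 120) = 1/626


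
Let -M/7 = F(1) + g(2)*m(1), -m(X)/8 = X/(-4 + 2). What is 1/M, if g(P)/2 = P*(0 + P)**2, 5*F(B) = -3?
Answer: -5/2219 ≈ -0.0022533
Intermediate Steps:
F(B) = -3/5 (F(B) = (1/5)*(-3) = -3/5)
m(X) = 4*X (m(X) = -8*X/(-4 + 2) = -8*X/(-2) = -(-4)*X = 4*X)
g(P) = 2*P**3 (g(P) = 2*(P*(0 + P)**2) = 2*(P*P**2) = 2*P**3)
M = -2219/5 (M = -7*(-3/5 + (2*2**3)*(4*1)) = -7*(-3/5 + (2*8)*4) = -7*(-3/5 + 16*4) = -7*(-3/5 + 64) = -7*317/5 = -2219/5 ≈ -443.80)
1/M = 1/(-2219/5) = -5/2219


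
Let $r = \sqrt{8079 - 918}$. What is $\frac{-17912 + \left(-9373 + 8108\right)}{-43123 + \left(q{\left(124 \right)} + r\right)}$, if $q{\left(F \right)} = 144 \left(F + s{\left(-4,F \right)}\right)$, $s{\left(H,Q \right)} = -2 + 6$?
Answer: $\frac{473499307}{609638320} + \frac{19177 \sqrt{7161}}{609638320} \approx 0.77935$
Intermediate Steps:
$s{\left(H,Q \right)} = 4$
$r = \sqrt{7161} \approx 84.623$
$q{\left(F \right)} = 576 + 144 F$ ($q{\left(F \right)} = 144 \left(F + 4\right) = 144 \left(4 + F\right) = 576 + 144 F$)
$\frac{-17912 + \left(-9373 + 8108\right)}{-43123 + \left(q{\left(124 \right)} + r\right)} = \frac{-17912 + \left(-9373 + 8108\right)}{-43123 + \left(\left(576 + 144 \cdot 124\right) + \sqrt{7161}\right)} = \frac{-17912 - 1265}{-43123 + \left(\left(576 + 17856\right) + \sqrt{7161}\right)} = - \frac{19177}{-43123 + \left(18432 + \sqrt{7161}\right)} = - \frac{19177}{-24691 + \sqrt{7161}}$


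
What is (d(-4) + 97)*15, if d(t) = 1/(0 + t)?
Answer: 5805/4 ≈ 1451.3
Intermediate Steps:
d(t) = 1/t
(d(-4) + 97)*15 = (1/(-4) + 97)*15 = (-1/4 + 97)*15 = (387/4)*15 = 5805/4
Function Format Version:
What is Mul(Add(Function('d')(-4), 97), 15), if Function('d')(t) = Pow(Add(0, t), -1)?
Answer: Rational(5805, 4) ≈ 1451.3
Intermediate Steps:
Function('d')(t) = Pow(t, -1)
Mul(Add(Function('d')(-4), 97), 15) = Mul(Add(Pow(-4, -1), 97), 15) = Mul(Add(Rational(-1, 4), 97), 15) = Mul(Rational(387, 4), 15) = Rational(5805, 4)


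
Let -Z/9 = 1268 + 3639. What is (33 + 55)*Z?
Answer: -3886344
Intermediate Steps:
Z = -44163 (Z = -9*(1268 + 3639) = -9*4907 = -44163)
(33 + 55)*Z = (33 + 55)*(-44163) = 88*(-44163) = -3886344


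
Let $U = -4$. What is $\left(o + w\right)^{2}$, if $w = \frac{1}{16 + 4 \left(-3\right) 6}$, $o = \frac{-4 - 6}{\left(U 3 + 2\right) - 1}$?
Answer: $\frac{301401}{379456} \approx 0.7943$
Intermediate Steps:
$o = \frac{10}{11}$ ($o = \frac{-4 - 6}{\left(\left(-4\right) 3 + 2\right) - 1} = - \frac{10}{\left(-12 + 2\right) - 1} = - \frac{10}{-10 - 1} = - \frac{10}{-11} = \left(-10\right) \left(- \frac{1}{11}\right) = \frac{10}{11} \approx 0.90909$)
$w = - \frac{1}{56}$ ($w = \frac{1}{16 - 72} = \frac{1}{-56} = - \frac{1}{56} \approx -0.017857$)
$\left(o + w\right)^{2} = \left(\frac{10}{11} - \frac{1}{56}\right)^{2} = \left(\frac{549}{616}\right)^{2} = \frac{301401}{379456}$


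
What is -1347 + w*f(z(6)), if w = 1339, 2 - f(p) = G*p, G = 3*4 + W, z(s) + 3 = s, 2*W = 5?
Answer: -113831/2 ≈ -56916.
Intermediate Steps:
W = 5/2 (W = (½)*5 = 5/2 ≈ 2.5000)
z(s) = -3 + s
G = 29/2 (G = 3*4 + 5/2 = 12 + 5/2 = 29/2 ≈ 14.500)
f(p) = 2 - 29*p/2
-1347 + w*f(z(6)) = -1347 + 1339*(2 - 29*(-3 + 6)/2) = -1347 + 1339*(2 - 29/2*3) = -1347 + 1339*(2 - 87/2) = -1347 + 1339*(-83/2) = -1347 - 111137/2 = -113831/2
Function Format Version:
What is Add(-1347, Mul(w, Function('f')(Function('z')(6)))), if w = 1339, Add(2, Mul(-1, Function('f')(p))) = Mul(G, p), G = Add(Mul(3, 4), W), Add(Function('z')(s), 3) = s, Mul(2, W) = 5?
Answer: Rational(-113831, 2) ≈ -56916.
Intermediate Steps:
W = Rational(5, 2) (W = Mul(Rational(1, 2), 5) = Rational(5, 2) ≈ 2.5000)
Function('z')(s) = Add(-3, s)
G = Rational(29, 2) (G = Add(Mul(3, 4), Rational(5, 2)) = Add(12, Rational(5, 2)) = Rational(29, 2) ≈ 14.500)
Function('f')(p) = Add(2, Mul(Rational(-29, 2), p)) (Function('f')(p) = Add(2, Mul(-1, Mul(Rational(29, 2), p))) = Add(2, Mul(Rational(-29, 2), p)))
Add(-1347, Mul(w, Function('f')(Function('z')(6)))) = Add(-1347, Mul(1339, Add(2, Mul(Rational(-29, 2), Add(-3, 6))))) = Add(-1347, Mul(1339, Add(2, Mul(Rational(-29, 2), 3)))) = Add(-1347, Mul(1339, Add(2, Rational(-87, 2)))) = Add(-1347, Mul(1339, Rational(-83, 2))) = Add(-1347, Rational(-111137, 2)) = Rational(-113831, 2)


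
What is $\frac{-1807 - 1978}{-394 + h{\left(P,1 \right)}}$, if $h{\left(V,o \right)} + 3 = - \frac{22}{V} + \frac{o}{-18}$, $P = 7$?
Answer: $\frac{95382}{10085} \approx 9.4578$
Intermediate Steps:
$h{\left(V,o \right)} = -3 - \frac{22}{V} - \frac{o}{18}$ ($h{\left(V,o \right)} = -3 + \left(- \frac{22}{V} + \frac{o}{-18}\right) = -3 + \left(- \frac{22}{V} + o \left(- \frac{1}{18}\right)\right) = -3 - \left(\frac{22}{V} + \frac{o}{18}\right) = -3 - \frac{22}{V} - \frac{o}{18}$)
$\frac{-1807 - 1978}{-394 + h{\left(P,1 \right)}} = \frac{-1807 - 1978}{-394 - \left(\frac{55}{18} + \frac{22}{7}\right)} = - \frac{3785}{-394 - \frac{781}{126}} = - \frac{3785}{- \frac{50425}{126}} = \left(-3785\right) \left(- \frac{126}{50425}\right) = \frac{95382}{10085}$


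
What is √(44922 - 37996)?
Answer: √6926 ≈ 83.223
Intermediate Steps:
√(44922 - 37996) = √6926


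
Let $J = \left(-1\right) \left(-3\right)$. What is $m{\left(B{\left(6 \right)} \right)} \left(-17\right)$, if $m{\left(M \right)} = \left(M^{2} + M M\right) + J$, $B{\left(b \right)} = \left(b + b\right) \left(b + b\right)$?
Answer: $-705075$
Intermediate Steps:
$J = 3$
$B{\left(b \right)} = 4 b^{2}$ ($B{\left(b \right)} = 2 b 2 b = 4 b^{2}$)
$m{\left(M \right)} = 3 + 2 M^{2}$ ($m{\left(M \right)} = \left(M^{2} + M M\right) + 3 = \left(M^{2} + M^{2}\right) + 3 = 2 M^{2} + 3 = 3 + 2 M^{2}$)
$m{\left(B{\left(6 \right)} \right)} \left(-17\right) = \left(3 + 2 \left(4 \cdot 6^{2}\right)^{2}\right) \left(-17\right) = \left(3 + 2 \left(4 \cdot 36\right)^{2}\right) \left(-17\right) = \left(3 + 2 \cdot 144^{2}\right) \left(-17\right) = \left(3 + 2 \cdot 20736\right) \left(-17\right) = \left(3 + 41472\right) \left(-17\right) = 41475 \left(-17\right) = -705075$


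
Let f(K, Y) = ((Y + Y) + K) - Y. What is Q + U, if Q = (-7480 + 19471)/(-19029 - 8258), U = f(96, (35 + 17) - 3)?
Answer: 3944624/27287 ≈ 144.56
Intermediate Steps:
f(K, Y) = K + Y (f(K, Y) = (2*Y + K) - Y = (K + 2*Y) - Y = K + Y)
U = 145 (U = 96 + ((35 + 17) - 3) = 96 + (52 - 3) = 96 + 49 = 145)
Q = -11991/27287 (Q = 11991/(-27287) = 11991*(-1/27287) = -11991/27287 ≈ -0.43944)
Q + U = -11991/27287 + 145 = 3944624/27287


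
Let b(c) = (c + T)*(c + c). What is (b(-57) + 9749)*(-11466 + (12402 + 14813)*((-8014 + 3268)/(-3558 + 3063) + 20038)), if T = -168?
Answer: 637332801793142/33 ≈ 1.9313e+13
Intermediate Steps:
b(c) = 2*c*(-168 + c) (b(c) = (c - 168)*(c + c) = (-168 + c)*(2*c) = 2*c*(-168 + c))
(b(-57) + 9749)*(-11466 + (12402 + 14813)*((-8014 + 3268)/(-3558 + 3063) + 20038)) = (2*(-57)*(-168 - 57) + 9749)*(-11466 + (12402 + 14813)*((-8014 + 3268)/(-3558 + 3063) + 20038)) = (2*(-57)*(-225) + 9749)*(-11466 + 27215*(-4746/(-495) + 20038)) = (25650 + 9749)*(-11466 + 27215*(-4746*(-1/495) + 20038)) = 35399*(-11466 + 27215*(1582/165 + 20038)) = 35399*(-11466 + 27215*(3307852/165)) = 35399*(-11466 + 18004638436/33) = 35399*(18004260058/33) = 637332801793142/33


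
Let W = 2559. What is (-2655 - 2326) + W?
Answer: -2422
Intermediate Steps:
(-2655 - 2326) + W = (-2655 - 2326) + 2559 = -4981 + 2559 = -2422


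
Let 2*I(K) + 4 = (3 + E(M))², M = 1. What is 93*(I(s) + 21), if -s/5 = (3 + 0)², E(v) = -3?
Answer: 1767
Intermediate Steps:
s = -45 (s = -5*(3 + 0)² = -5*3² = -5*9 = -45)
I(K) = -2 (I(K) = -2 + (3 - 3)²/2 = -2 + (½)*0² = -2 + (½)*0 = -2 + 0 = -2)
93*(I(s) + 21) = 93*(-2 + 21) = 93*19 = 1767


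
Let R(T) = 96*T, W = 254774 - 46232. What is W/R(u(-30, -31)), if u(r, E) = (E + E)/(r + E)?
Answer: 2120177/992 ≈ 2137.3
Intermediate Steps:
u(r, E) = 2*E/(E + r) (u(r, E) = (2*E)/(E + r) = 2*E/(E + r))
W = 208542
W/R(u(-30, -31)) = 208542/((96*(2*(-31)/(-31 - 30)))) = 208542/((96*(2*(-31)/(-61)))) = 208542/((96*(2*(-31)*(-1/61)))) = 208542/((96*(62/61))) = 208542/(5952/61) = 208542*(61/5952) = 2120177/992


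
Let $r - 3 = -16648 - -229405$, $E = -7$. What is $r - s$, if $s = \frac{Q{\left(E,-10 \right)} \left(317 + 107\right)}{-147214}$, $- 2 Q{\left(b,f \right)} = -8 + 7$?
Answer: $\frac{15660625426}{73607} \approx 2.1276 \cdot 10^{5}$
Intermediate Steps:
$Q{\left(b,f \right)} = \frac{1}{2}$ ($Q{\left(b,f \right)} = - \frac{-8 + 7}{2} = \left(- \frac{1}{2}\right) \left(-1\right) = \frac{1}{2}$)
$r = 212760$ ($r = 3 - -212757 = 3 + \left(-16648 + 229405\right) = 3 + 212757 = 212760$)
$s = - \frac{106}{73607}$ ($s = \frac{\frac{1}{2} \left(317 + 107\right)}{-147214} = \frac{1}{2} \cdot 424 \left(- \frac{1}{147214}\right) = 212 \left(- \frac{1}{147214}\right) = - \frac{106}{73607} \approx -0.0014401$)
$r - s = 212760 - - \frac{106}{73607} = 212760 + \frac{106}{73607} = \frac{15660625426}{73607}$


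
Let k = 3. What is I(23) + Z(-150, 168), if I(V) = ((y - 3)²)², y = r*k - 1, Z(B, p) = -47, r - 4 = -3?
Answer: -46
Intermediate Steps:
r = 1 (r = 4 - 3 = 1)
y = 2 (y = 1*3 - 1 = 3 - 1 = 2)
I(V) = 1 (I(V) = ((2 - 3)²)² = ((-1)²)² = 1² = 1)
I(23) + Z(-150, 168) = 1 - 47 = -46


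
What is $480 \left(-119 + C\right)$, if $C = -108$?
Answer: $-108960$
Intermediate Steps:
$480 \left(-119 + C\right) = 480 \left(-119 - 108\right) = 480 \left(-227\right) = -108960$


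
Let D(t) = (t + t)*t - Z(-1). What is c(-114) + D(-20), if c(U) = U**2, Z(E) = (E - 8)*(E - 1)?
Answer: 13778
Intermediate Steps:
Z(E) = (-1 + E)*(-8 + E) (Z(E) = (-8 + E)*(-1 + E) = (-1 + E)*(-8 + E))
D(t) = -18 + 2*t**2 (D(t) = (t + t)*t - (8 + (-1)**2 - 9*(-1)) = (2*t)*t - (8 + 1 + 9) = 2*t**2 - 1*18 = 2*t**2 - 18 = -18 + 2*t**2)
c(-114) + D(-20) = (-114)**2 + (-18 + 2*(-20)**2) = 12996 + (-18 + 2*400) = 12996 + (-18 + 800) = 12996 + 782 = 13778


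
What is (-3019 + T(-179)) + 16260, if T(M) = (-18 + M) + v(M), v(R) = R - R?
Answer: 13044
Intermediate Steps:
v(R) = 0
T(M) = -18 + M (T(M) = (-18 + M) + 0 = -18 + M)
(-3019 + T(-179)) + 16260 = (-3019 + (-18 - 179)) + 16260 = (-3019 - 197) + 16260 = -3216 + 16260 = 13044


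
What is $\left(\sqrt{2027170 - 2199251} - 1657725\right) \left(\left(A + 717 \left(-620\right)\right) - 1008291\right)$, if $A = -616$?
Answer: $2409415428075 - 1453447 i \sqrt{172081} \approx 2.4094 \cdot 10^{12} - 6.0293 \cdot 10^{8} i$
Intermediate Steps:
$\left(\sqrt{2027170 - 2199251} - 1657725\right) \left(\left(A + 717 \left(-620\right)\right) - 1008291\right) = \left(\sqrt{2027170 - 2199251} - 1657725\right) \left(\left(-616 + 717 \left(-620\right)\right) - 1008291\right) = \left(\sqrt{-172081} - 1657725\right) \left(\left(-616 - 444540\right) - 1008291\right) = \left(i \sqrt{172081} - 1657725\right) \left(-445156 - 1008291\right) = \left(-1657725 + i \sqrt{172081}\right) \left(-1453447\right) = 2409415428075 - 1453447 i \sqrt{172081}$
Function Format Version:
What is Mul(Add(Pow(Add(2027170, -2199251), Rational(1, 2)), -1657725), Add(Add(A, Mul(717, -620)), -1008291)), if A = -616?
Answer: Add(2409415428075, Mul(-1453447, I, Pow(172081, Rational(1, 2)))) ≈ Add(2.4094e+12, Mul(-6.0293e+8, I))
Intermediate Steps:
Mul(Add(Pow(Add(2027170, -2199251), Rational(1, 2)), -1657725), Add(Add(A, Mul(717, -620)), -1008291)) = Mul(Add(Pow(Add(2027170, -2199251), Rational(1, 2)), -1657725), Add(Add(-616, Mul(717, -620)), -1008291)) = Mul(Add(Pow(-172081, Rational(1, 2)), -1657725), Add(Add(-616, -444540), -1008291)) = Mul(Add(Mul(I, Pow(172081, Rational(1, 2))), -1657725), Add(-445156, -1008291)) = Mul(Add(-1657725, Mul(I, Pow(172081, Rational(1, 2)))), -1453447) = Add(2409415428075, Mul(-1453447, I, Pow(172081, Rational(1, 2))))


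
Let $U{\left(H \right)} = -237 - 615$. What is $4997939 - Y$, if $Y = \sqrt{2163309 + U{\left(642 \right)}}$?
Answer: $4997939 - 9 \sqrt{26697} \approx 4.9965 \cdot 10^{6}$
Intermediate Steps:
$U{\left(H \right)} = -852$
$Y = 9 \sqrt{26697}$ ($Y = \sqrt{2163309 - 852} = \sqrt{2162457} = 9 \sqrt{26697} \approx 1470.5$)
$4997939 - Y = 4997939 - 9 \sqrt{26697}$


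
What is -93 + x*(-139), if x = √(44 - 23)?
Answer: -93 - 139*√21 ≈ -729.98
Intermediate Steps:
x = √21 ≈ 4.5826
-93 + x*(-139) = -93 + √21*(-139) = -93 - 139*√21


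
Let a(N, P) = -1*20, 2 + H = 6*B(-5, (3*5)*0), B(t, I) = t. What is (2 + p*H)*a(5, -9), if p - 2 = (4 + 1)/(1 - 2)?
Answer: -1960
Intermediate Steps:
p = -3 (p = 2 + (4 + 1)/(1 - 2) = 2 + 5/(-1) = 2 + 5*(-1) = 2 - 5 = -3)
H = -32 (H = -2 + 6*(-5) = -2 - 30 = -32)
a(N, P) = -20
(2 + p*H)*a(5, -9) = (2 - 3*(-32))*(-20) = (2 + 96)*(-20) = 98*(-20) = -1960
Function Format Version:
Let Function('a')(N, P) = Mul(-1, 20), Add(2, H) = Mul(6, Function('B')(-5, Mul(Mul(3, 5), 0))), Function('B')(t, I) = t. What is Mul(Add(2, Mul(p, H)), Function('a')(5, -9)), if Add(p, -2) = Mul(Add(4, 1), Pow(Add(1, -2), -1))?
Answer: -1960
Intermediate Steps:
p = -3 (p = Add(2, Mul(Add(4, 1), Pow(Add(1, -2), -1))) = Add(2, Mul(5, Pow(-1, -1))) = Add(2, Mul(5, -1)) = Add(2, -5) = -3)
H = -32 (H = Add(-2, Mul(6, -5)) = Add(-2, -30) = -32)
Function('a')(N, P) = -20
Mul(Add(2, Mul(p, H)), Function('a')(5, -9)) = Mul(Add(2, Mul(-3, -32)), -20) = Mul(Add(2, 96), -20) = Mul(98, -20) = -1960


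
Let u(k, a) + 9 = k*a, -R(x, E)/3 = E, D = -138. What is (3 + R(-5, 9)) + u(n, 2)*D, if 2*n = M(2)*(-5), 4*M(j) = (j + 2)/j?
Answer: 1563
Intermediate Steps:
M(j) = (2 + j)/(4*j) (M(j) = ((j + 2)/j)/4 = ((2 + j)/j)/4 = (2 + j)/(4*j))
n = -5/4 (n = (((¼)*(2 + 2)/2)*(-5))/2 = (((¼)*(½)*4)*(-5))/2 = ((½)*(-5))/2 = (½)*(-5/2) = -5/4 ≈ -1.2500)
R(x, E) = -3*E
u(k, a) = -9 + a*k (u(k, a) = -9 + k*a = -9 + a*k)
(3 + R(-5, 9)) + u(n, 2)*D = (3 - 3*9) + (-9 + 2*(-5/4))*(-138) = (3 - 27) + (-9 - 5/2)*(-138) = -24 - 23/2*(-138) = -24 + 1587 = 1563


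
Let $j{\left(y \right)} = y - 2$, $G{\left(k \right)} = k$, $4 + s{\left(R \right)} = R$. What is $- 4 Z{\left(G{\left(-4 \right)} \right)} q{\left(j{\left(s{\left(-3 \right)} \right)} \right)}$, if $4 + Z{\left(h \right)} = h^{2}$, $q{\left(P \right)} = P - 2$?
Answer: $528$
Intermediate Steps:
$s{\left(R \right)} = -4 + R$
$j{\left(y \right)} = -2 + y$ ($j{\left(y \right)} = y - 2 = -2 + y$)
$q{\left(P \right)} = -2 + P$
$Z{\left(h \right)} = -4 + h^{2}$
$- 4 Z{\left(G{\left(-4 \right)} \right)} q{\left(j{\left(s{\left(-3 \right)} \right)} \right)} = - 4 \left(-4 + \left(-4\right)^{2}\right) \left(-2 - 9\right) = - 4 \left(-4 + 16\right) \left(-2 - 9\right) = \left(-4\right) 12 \left(-2 - 9\right) = \left(-48\right) \left(-11\right) = 528$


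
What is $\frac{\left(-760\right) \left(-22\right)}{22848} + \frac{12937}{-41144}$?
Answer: $\frac{6130361}{14688408} \approx 0.41736$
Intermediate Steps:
$\frac{\left(-760\right) \left(-22\right)}{22848} + \frac{12937}{-41144} = 16720 \cdot \frac{1}{22848} + 12937 \left(- \frac{1}{41144}\right) = \frac{1045}{1428} - \frac{12937}{41144} = \frac{6130361}{14688408}$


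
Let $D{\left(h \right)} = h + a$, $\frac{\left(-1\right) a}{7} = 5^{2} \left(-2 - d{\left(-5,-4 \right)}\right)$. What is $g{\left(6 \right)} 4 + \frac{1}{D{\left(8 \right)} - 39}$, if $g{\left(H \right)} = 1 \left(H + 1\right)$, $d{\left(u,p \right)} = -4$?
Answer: $\frac{10667}{381} \approx 27.997$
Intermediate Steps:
$a = -350$ ($a = - 7 \cdot 5^{2} \left(-2 - -4\right) = - 7 \cdot 25 \left(-2 + 4\right) = - 7 \cdot 25 \cdot 2 = \left(-7\right) 50 = -350$)
$g{\left(H \right)} = 1 + H$ ($g{\left(H \right)} = 1 \left(1 + H\right) = 1 + H$)
$D{\left(h \right)} = -350 + h$ ($D{\left(h \right)} = h - 350 = -350 + h$)
$g{\left(6 \right)} 4 + \frac{1}{D{\left(8 \right)} - 39} = \left(1 + 6\right) 4 + \frac{1}{\left(-350 + 8\right) - 39} = 7 \cdot 4 + \frac{1}{-342 - 39} = 28 + \frac{1}{-381} = 28 - \frac{1}{381} = \frac{10667}{381}$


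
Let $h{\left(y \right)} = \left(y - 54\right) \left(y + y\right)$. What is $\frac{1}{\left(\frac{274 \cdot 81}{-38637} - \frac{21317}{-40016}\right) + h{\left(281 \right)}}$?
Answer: $\frac{19087632}{2435084768593} \approx 7.8386 \cdot 10^{-6}$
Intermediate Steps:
$h{\left(y \right)} = 2 y \left(-54 + y\right)$ ($h{\left(y \right)} = \left(-54 + y\right) 2 y = 2 y \left(-54 + y\right)$)
$\frac{1}{\left(\frac{274 \cdot 81}{-38637} - \frac{21317}{-40016}\right) + h{\left(281 \right)}} = \frac{1}{\left(\frac{274 \cdot 81}{-38637} - \frac{21317}{-40016}\right) + 2 \cdot 281 \left(-54 + 281\right)} = \frac{1}{\left(22194 \left(- \frac{1}{38637}\right) - - \frac{21317}{40016}\right) + 2 \cdot 281 \cdot 227} = \frac{1}{\left(- \frac{274}{477} + \frac{21317}{40016}\right) + 127574} = \frac{1}{- \frac{796175}{19087632} + 127574} = \frac{1}{\frac{2435084768593}{19087632}} = \frac{19087632}{2435084768593}$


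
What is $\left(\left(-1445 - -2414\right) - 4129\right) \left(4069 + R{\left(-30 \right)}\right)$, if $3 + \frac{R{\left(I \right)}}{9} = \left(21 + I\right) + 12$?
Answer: $-12858040$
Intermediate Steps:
$R{\left(I \right)} = 270 + 9 I$ ($R{\left(I \right)} = -27 + 9 \left(\left(21 + I\right) + 12\right) = -27 + 9 \left(33 + I\right) = -27 + \left(297 + 9 I\right) = 270 + 9 I$)
$\left(\left(-1445 - -2414\right) - 4129\right) \left(4069 + R{\left(-30 \right)}\right) = \left(\left(-1445 - -2414\right) - 4129\right) \left(4069 + \left(270 + 9 \left(-30\right)\right)\right) = \left(\left(-1445 + 2414\right) - 4129\right) \left(4069 + \left(270 - 270\right)\right) = \left(969 - 4129\right) \left(4069 + 0\right) = \left(-3160\right) 4069 = -12858040$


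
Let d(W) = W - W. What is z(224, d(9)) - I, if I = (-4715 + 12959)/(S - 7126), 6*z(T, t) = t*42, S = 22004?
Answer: -4122/7439 ≈ -0.55411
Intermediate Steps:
d(W) = 0
z(T, t) = 7*t (z(T, t) = (t*42)/6 = (42*t)/6 = 7*t)
I = 4122/7439 (I = (-4715 + 12959)/(22004 - 7126) = 8244/14878 = 8244*(1/14878) = 4122/7439 ≈ 0.55411)
z(224, d(9)) - I = 7*0 - 1*4122/7439 = 0 - 4122/7439 = -4122/7439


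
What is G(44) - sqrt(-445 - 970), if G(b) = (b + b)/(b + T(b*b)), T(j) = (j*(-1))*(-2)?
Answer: 2/89 - I*sqrt(1415) ≈ 0.022472 - 37.617*I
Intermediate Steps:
T(j) = 2*j (T(j) = -j*(-2) = 2*j)
G(b) = 2*b/(b + 2*b**2) (G(b) = (b + b)/(b + 2*(b*b)) = (2*b)/(b + 2*b**2) = 2*b/(b + 2*b**2))
G(44) - sqrt(-445 - 970) = 2/(1 + 2*44) - sqrt(-445 - 970) = 2/(1 + 88) - sqrt(-1415) = 2/89 - I*sqrt(1415)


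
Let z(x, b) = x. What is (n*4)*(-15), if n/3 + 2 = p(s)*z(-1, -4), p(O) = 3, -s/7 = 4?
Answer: 900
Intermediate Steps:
s = -28 (s = -7*4 = -28)
n = -15 (n = -6 + 3*(3*(-1)) = -6 + 3*(-3) = -6 - 9 = -15)
(n*4)*(-15) = -15*4*(-15) = -60*(-15) = 900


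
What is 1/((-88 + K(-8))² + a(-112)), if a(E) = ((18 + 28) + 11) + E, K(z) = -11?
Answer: 1/9746 ≈ 0.00010261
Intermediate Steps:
a(E) = 57 + E (a(E) = (46 + 11) + E = 57 + E)
1/((-88 + K(-8))² + a(-112)) = 1/((-88 - 11)² + (57 - 112)) = 1/((-99)² - 55) = 1/(9801 - 55) = 1/9746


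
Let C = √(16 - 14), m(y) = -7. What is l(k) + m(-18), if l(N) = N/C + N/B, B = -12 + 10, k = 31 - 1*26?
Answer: -19/2 + 5*√2/2 ≈ -5.9645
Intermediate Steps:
k = 5 (k = 31 - 26 = 5)
C = √2 ≈ 1.4142
B = -2
l(N) = -N/2 + N*√2/2 (l(N) = N/(√2) + N/(-2) = N*(√2/2) + N*(-½) = N*√2/2 - N/2 = -N/2 + N*√2/2)
l(k) + m(-18) = (½)*5*(-1 + √2) - 7 = (-5/2 + 5*√2/2) - 7 = -19/2 + 5*√2/2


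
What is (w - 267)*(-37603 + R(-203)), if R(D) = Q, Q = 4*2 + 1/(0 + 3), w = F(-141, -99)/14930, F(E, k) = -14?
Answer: 224796783008/22395 ≈ 1.0038e+7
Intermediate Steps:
w = -7/7465 (w = -14/14930 = -14*1/14930 = -7/7465 ≈ -0.00093771)
Q = 25/3 (Q = 8 + 1/3 = 8 + ⅓ = 25/3 ≈ 8.3333)
R(D) = 25/3
(w - 267)*(-37603 + R(-203)) = (-7/7465 - 267)*(-37603 + 25/3) = -1993162/7465*(-112784/3) = 224796783008/22395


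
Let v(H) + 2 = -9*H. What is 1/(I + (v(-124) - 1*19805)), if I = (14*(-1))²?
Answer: -1/18495 ≈ -5.4069e-5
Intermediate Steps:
I = 196 (I = (-14)² = 196)
v(H) = -2 - 9*H
1/(I + (v(-124) - 1*19805)) = 1/(196 + ((-2 - 9*(-124)) - 1*19805)) = 1/(196 + ((-2 + 1116) - 19805)) = 1/(196 + (1114 - 19805)) = 1/(196 - 18691) = 1/(-18495) = -1/18495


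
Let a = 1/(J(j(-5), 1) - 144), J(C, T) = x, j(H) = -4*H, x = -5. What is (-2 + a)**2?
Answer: 89401/22201 ≈ 4.0269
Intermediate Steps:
J(C, T) = -5
a = -1/149 (a = 1/(-5 - 144) = 1/(-149) = -1/149 ≈ -0.0067114)
(-2 + a)**2 = (-2 - 1/149)**2 = (-299/149)**2 = 89401/22201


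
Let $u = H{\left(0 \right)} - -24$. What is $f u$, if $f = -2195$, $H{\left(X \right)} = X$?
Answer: $-52680$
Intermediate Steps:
$u = 24$ ($u = 0 - -24 = 0 + 24 = 24$)
$f u = \left(-2195\right) 24 = -52680$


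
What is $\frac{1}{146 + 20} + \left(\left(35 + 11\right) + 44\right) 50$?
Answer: $\frac{747001}{166} \approx 4500.0$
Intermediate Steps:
$\frac{1}{146 + 20} + \left(\left(35 + 11\right) + 44\right) 50 = \frac{1}{166} + \left(46 + 44\right) 50 = \frac{1}{166} + 90 \cdot 50 = \frac{1}{166} + 4500 = \frac{747001}{166}$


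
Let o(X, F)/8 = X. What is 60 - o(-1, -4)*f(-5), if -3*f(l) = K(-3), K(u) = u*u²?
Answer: 132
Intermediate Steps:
K(u) = u³
f(l) = 9 (f(l) = -⅓*(-3)³ = -⅓*(-27) = 9)
o(X, F) = 8*X
60 - o(-1, -4)*f(-5) = 60 - 8*(-1)*9 = 60 - (-8)*9 = 60 - 1*(-72) = 60 + 72 = 132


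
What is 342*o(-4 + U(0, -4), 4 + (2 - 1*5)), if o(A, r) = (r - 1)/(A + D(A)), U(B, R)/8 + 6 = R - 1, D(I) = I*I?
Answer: 0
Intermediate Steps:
D(I) = I²
U(B, R) = -56 + 8*R (U(B, R) = -48 + 8*(R - 1) = -48 + 8*(-1 + R) = -48 + (-8 + 8*R) = -56 + 8*R)
o(A, r) = (-1 + r)/(A + A²) (o(A, r) = (r - 1)/(A + A²) = (-1 + r)/(A + A²))
342*o(-4 + U(0, -4), 4 + (2 - 1*5)) = 342*((-1 + (4 + (2 - 1*5)))/((-4 + (-56 + 8*(-4)))*(1 + (-4 + (-56 + 8*(-4)))))) = 342*((-1 + (4 + (2 - 5)))/((-4 + (-56 - 32))*(1 + (-4 + (-56 - 32))))) = 342*((-1 + (4 - 3))/((-4 - 88)*(1 + (-4 - 88)))) = 342*((-1 + 1)/((-92)*(1 - 92))) = 342*(-1/92*0/(-91)) = 342*(-1/92*(-1/91)*0) = 342*0 = 0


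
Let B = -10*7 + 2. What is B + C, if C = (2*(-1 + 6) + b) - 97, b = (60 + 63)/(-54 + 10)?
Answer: -6943/44 ≈ -157.80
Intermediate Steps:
b = -123/44 (b = 123/(-44) = 123*(-1/44) = -123/44 ≈ -2.7955)
C = -3951/44 (C = (2*(-1 + 6) - 123/44) - 97 = (2*5 - 123/44) - 97 = (10 - 123/44) - 97 = 317/44 - 97 = -3951/44 ≈ -89.795)
B = -68 (B = -70 + 2 = -68)
B + C = -68 - 3951/44 = -6943/44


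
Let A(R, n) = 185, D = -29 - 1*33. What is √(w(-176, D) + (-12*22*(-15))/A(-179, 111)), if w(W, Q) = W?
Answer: 2*I*√52910/37 ≈ 12.434*I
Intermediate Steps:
D = -62 (D = -29 - 33 = -62)
√(w(-176, D) + (-12*22*(-15))/A(-179, 111)) = √(-176 + (-12*22*(-15))/185) = √(-176 - 264*(-15)*(1/185)) = √(-176 + 3960*(1/185)) = √(-176 + 792/37) = √(-5720/37) = 2*I*√52910/37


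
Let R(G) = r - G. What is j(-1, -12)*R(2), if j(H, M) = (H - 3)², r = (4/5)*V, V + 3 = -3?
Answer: -544/5 ≈ -108.80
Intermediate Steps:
V = -6 (V = -3 - 3 = -6)
r = -24/5 (r = (4/5)*(-6) = (4*(⅕))*(-6) = (⅘)*(-6) = -24/5 ≈ -4.8000)
j(H, M) = (-3 + H)²
R(G) = -24/5 - G
j(-1, -12)*R(2) = (-3 - 1)²*(-24/5 - 1*2) = (-4)²*(-24/5 - 2) = 16*(-34/5) = -544/5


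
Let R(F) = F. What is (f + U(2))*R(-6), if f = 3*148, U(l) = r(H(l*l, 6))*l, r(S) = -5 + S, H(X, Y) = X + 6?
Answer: -2724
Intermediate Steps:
H(X, Y) = 6 + X
U(l) = l*(1 + l**2) (U(l) = (-5 + (6 + l*l))*l = (-5 + (6 + l**2))*l = (1 + l**2)*l = l*(1 + l**2))
f = 444
(f + U(2))*R(-6) = (444 + (2 + 2**3))*(-6) = (444 + (2 + 8))*(-6) = (444 + 10)*(-6) = 454*(-6) = -2724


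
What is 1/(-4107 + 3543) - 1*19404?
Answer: -10943857/564 ≈ -19404.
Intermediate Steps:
1/(-4107 + 3543) - 1*19404 = 1/(-564) - 19404 = -1/564 - 19404 = -10943857/564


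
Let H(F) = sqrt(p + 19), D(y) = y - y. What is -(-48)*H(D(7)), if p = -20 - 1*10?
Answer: 48*I*sqrt(11) ≈ 159.2*I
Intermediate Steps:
p = -30 (p = -20 - 10 = -30)
D(y) = 0
H(F) = I*sqrt(11) (H(F) = sqrt(-30 + 19) = sqrt(-11) = I*sqrt(11))
-(-48)*H(D(7)) = -(-48)*I*sqrt(11) = 48*I*sqrt(11)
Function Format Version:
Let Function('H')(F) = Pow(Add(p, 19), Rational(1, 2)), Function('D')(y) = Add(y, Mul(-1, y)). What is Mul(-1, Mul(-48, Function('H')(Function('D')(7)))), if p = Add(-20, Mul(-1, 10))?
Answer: Mul(48, I, Pow(11, Rational(1, 2))) ≈ Mul(159.20, I)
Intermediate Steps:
p = -30 (p = Add(-20, -10) = -30)
Function('D')(y) = 0
Function('H')(F) = Mul(I, Pow(11, Rational(1, 2))) (Function('H')(F) = Pow(Add(-30, 19), Rational(1, 2)) = Pow(-11, Rational(1, 2)) = Mul(I, Pow(11, Rational(1, 2))))
Mul(-1, Mul(-48, Function('H')(Function('D')(7)))) = Mul(-1, Mul(-48, Mul(I, Pow(11, Rational(1, 2))))) = Mul(-1, Mul(-48, I, Pow(11, Rational(1, 2)))) = Mul(48, I, Pow(11, Rational(1, 2)))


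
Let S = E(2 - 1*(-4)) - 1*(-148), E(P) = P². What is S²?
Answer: 33856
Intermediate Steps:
S = 184 (S = (2 - 1*(-4))² - 1*(-148) = (2 + 4)² + 148 = 6² + 148 = 36 + 148 = 184)
S² = 184² = 33856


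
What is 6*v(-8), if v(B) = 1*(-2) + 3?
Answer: 6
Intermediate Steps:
v(B) = 1 (v(B) = -2 + 3 = 1)
6*v(-8) = 6*1 = 6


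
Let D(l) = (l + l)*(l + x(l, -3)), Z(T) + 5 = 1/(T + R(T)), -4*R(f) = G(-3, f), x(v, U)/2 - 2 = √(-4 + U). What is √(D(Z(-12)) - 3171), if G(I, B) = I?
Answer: √(-6398833 - 41220*I*√7)/45 ≈ 0.47901 - 56.215*I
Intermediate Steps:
x(v, U) = 4 + 2*√(-4 + U)
R(f) = ¾ (R(f) = -¼*(-3) = ¾)
Z(T) = -5 + 1/(¾ + T) (Z(T) = -5 + 1/(T + ¾) = -5 + 1/(¾ + T))
D(l) = 2*l*(4 + l + 2*I*√7) (D(l) = (l + l)*(l + (4 + 2*√(-4 - 3))) = (2*l)*(l + (4 + 2*√(-7))) = (2*l)*(l + (4 + 2*(I*√7))) = (2*l)*(l + (4 + 2*I*√7)) = (2*l)*(4 + l + 2*I*√7) = 2*l*(4 + l + 2*I*√7))
√(D(Z(-12)) - 3171) = √(2*((-11 - 20*(-12))/(3 + 4*(-12)))*(4 + (-11 - 20*(-12))/(3 + 4*(-12)) + 2*I*√7) - 3171) = √(2*((-11 + 240)/(3 - 48))*(4 + (-11 + 240)/(3 - 48) + 2*I*√7) - 3171) = √(2*(229/(-45))*(4 + 229/(-45) + 2*I*√7) - 3171) = √(2*(-1/45*229)*(4 - 1/45*229 + 2*I*√7) - 3171) = √(2*(-229/45)*(4 - 229/45 + 2*I*√7) - 3171) = √(2*(-229/45)*(-49/45 + 2*I*√7) - 3171) = √((22442/2025 - 916*I*√7/45) - 3171) = √(-6398833/2025 - 916*I*√7/45)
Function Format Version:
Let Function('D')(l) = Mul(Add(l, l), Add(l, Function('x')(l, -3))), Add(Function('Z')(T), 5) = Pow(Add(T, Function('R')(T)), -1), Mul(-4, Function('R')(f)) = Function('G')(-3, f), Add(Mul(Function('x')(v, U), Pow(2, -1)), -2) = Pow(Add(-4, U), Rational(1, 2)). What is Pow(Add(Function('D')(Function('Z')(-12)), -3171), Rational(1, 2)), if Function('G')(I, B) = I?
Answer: Mul(Rational(1, 45), Pow(Add(-6398833, Mul(-41220, I, Pow(7, Rational(1, 2)))), Rational(1, 2))) ≈ Add(0.47901, Mul(-56.215, I))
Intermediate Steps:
Function('x')(v, U) = Add(4, Mul(2, Pow(Add(-4, U), Rational(1, 2))))
Function('R')(f) = Rational(3, 4) (Function('R')(f) = Mul(Rational(-1, 4), -3) = Rational(3, 4))
Function('Z')(T) = Add(-5, Pow(Add(Rational(3, 4), T), -1)) (Function('Z')(T) = Add(-5, Pow(Add(T, Rational(3, 4)), -1)) = Add(-5, Pow(Add(Rational(3, 4), T), -1)))
Function('D')(l) = Mul(2, l, Add(4, l, Mul(2, I, Pow(7, Rational(1, 2))))) (Function('D')(l) = Mul(Add(l, l), Add(l, Add(4, Mul(2, Pow(Add(-4, -3), Rational(1, 2)))))) = Mul(Mul(2, l), Add(l, Add(4, Mul(2, Pow(-7, Rational(1, 2)))))) = Mul(Mul(2, l), Add(l, Add(4, Mul(2, Mul(I, Pow(7, Rational(1, 2))))))) = Mul(Mul(2, l), Add(l, Add(4, Mul(2, I, Pow(7, Rational(1, 2)))))) = Mul(Mul(2, l), Add(4, l, Mul(2, I, Pow(7, Rational(1, 2))))) = Mul(2, l, Add(4, l, Mul(2, I, Pow(7, Rational(1, 2))))))
Pow(Add(Function('D')(Function('Z')(-12)), -3171), Rational(1, 2)) = Pow(Add(Mul(2, Mul(Pow(Add(3, Mul(4, -12)), -1), Add(-11, Mul(-20, -12))), Add(4, Mul(Pow(Add(3, Mul(4, -12)), -1), Add(-11, Mul(-20, -12))), Mul(2, I, Pow(7, Rational(1, 2))))), -3171), Rational(1, 2)) = Pow(Add(Mul(2, Mul(Pow(Add(3, -48), -1), Add(-11, 240)), Add(4, Mul(Pow(Add(3, -48), -1), Add(-11, 240)), Mul(2, I, Pow(7, Rational(1, 2))))), -3171), Rational(1, 2)) = Pow(Add(Mul(2, Mul(Pow(-45, -1), 229), Add(4, Mul(Pow(-45, -1), 229), Mul(2, I, Pow(7, Rational(1, 2))))), -3171), Rational(1, 2)) = Pow(Add(Mul(2, Mul(Rational(-1, 45), 229), Add(4, Mul(Rational(-1, 45), 229), Mul(2, I, Pow(7, Rational(1, 2))))), -3171), Rational(1, 2)) = Pow(Add(Mul(2, Rational(-229, 45), Add(4, Rational(-229, 45), Mul(2, I, Pow(7, Rational(1, 2))))), -3171), Rational(1, 2)) = Pow(Add(Mul(2, Rational(-229, 45), Add(Rational(-49, 45), Mul(2, I, Pow(7, Rational(1, 2))))), -3171), Rational(1, 2)) = Pow(Add(Add(Rational(22442, 2025), Mul(Rational(-916, 45), I, Pow(7, Rational(1, 2)))), -3171), Rational(1, 2)) = Pow(Add(Rational(-6398833, 2025), Mul(Rational(-916, 45), I, Pow(7, Rational(1, 2)))), Rational(1, 2))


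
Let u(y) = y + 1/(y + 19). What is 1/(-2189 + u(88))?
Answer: -107/224806 ≈ -0.00047597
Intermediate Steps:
u(y) = y + 1/(19 + y)
1/(-2189 + u(88)) = 1/(-2189 + (1 + 88² + 19*88)/(19 + 88)) = 1/(-2189 + (1 + 7744 + 1672)/107) = 1/(-2189 + (1/107)*9417) = 1/(-2189 + 9417/107) = 1/(-224806/107) = -107/224806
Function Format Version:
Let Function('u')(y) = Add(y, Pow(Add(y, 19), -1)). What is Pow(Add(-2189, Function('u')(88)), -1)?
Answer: Rational(-107, 224806) ≈ -0.00047597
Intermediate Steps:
Function('u')(y) = Add(y, Pow(Add(19, y), -1))
Pow(Add(-2189, Function('u')(88)), -1) = Pow(Add(-2189, Mul(Pow(Add(19, 88), -1), Add(1, Pow(88, 2), Mul(19, 88)))), -1) = Pow(Add(-2189, Mul(Pow(107, -1), Add(1, 7744, 1672))), -1) = Pow(Add(-2189, Mul(Rational(1, 107), 9417)), -1) = Pow(Add(-2189, Rational(9417, 107)), -1) = Pow(Rational(-224806, 107), -1) = Rational(-107, 224806)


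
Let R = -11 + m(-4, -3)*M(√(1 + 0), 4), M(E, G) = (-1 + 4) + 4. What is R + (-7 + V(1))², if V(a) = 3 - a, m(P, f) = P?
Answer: -14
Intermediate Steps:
M(E, G) = 7 (M(E, G) = 3 + 4 = 7)
R = -39 (R = -11 - 4*7 = -11 - 28 = -39)
R + (-7 + V(1))² = -39 + (-7 + (3 - 1*1))² = -39 + (-7 + (3 - 1))² = -39 + (-7 + 2)² = -39 + (-5)² = -39 + 25 = -14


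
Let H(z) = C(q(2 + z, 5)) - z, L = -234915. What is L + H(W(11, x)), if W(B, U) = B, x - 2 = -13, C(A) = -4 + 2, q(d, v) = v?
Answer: -234928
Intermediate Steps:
C(A) = -2
x = -11 (x = 2 - 13 = -11)
H(z) = -2 - z
L + H(W(11, x)) = -234915 + (-2 - 1*11) = -234915 + (-2 - 11) = -234915 - 13 = -234928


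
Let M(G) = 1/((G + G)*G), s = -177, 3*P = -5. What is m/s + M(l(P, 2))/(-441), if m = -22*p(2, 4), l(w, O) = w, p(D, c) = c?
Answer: 215423/433650 ≈ 0.49677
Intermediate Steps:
P = -5/3 (P = (⅓)*(-5) = -5/3 ≈ -1.6667)
m = -88 (m = -22*4 = -88)
M(G) = 1/(2*G²) (M(G) = 1/(((2*G))*G) = (1/(2*G))/G = 1/(2*G²))
m/s + M(l(P, 2))/(-441) = -88/(-177) + (1/(2*(-5/3)²))/(-441) = -88*(-1/177) + ((½)*(9/25))*(-1/441) = 88/177 + (9/50)*(-1/441) = 88/177 - 1/2450 = 215423/433650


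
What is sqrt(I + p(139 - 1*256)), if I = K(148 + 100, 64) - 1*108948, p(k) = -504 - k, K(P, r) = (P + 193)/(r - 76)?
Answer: I*sqrt(437487)/2 ≈ 330.71*I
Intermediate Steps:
K(P, r) = (193 + P)/(-76 + r)
I = -435939/4 (I = (193 + (148 + 100))/(-76 + 64) - 1*108948 = (193 + 248)/(-12) - 108948 = -1/12*441 - 108948 = -147/4 - 108948 = -435939/4 ≈ -1.0898e+5)
sqrt(I + p(139 - 1*256)) = sqrt(-435939/4 + (-504 - (139 - 1*256))) = sqrt(-435939/4 + (-504 - (139 - 256))) = sqrt(-435939/4 + (-504 - 1*(-117))) = sqrt(-435939/4 + (-504 + 117)) = sqrt(-435939/4 - 387) = sqrt(-437487/4) = I*sqrt(437487)/2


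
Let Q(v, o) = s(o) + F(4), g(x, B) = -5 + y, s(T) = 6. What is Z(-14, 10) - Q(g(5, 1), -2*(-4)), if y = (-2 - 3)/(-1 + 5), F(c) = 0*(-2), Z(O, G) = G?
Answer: 4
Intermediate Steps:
F(c) = 0
y = -5/4 ≈ -1.2500
g(x, B) = -25/4 (g(x, B) = -5 - 5/4 = -25/4)
Q(v, o) = 6 (Q(v, o) = 6 + 0 = 6)
Z(-14, 10) - Q(g(5, 1), -2*(-4)) = 10 - 1*6 = 10 - 6 = 4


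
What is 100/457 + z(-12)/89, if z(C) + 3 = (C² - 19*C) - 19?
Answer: 168850/40673 ≈ 4.1514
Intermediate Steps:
z(C) = -22 + C² - 19*C (z(C) = -3 + ((C² - 19*C) - 19) = -3 + (-19 + C² - 19*C) = -22 + C² - 19*C)
100/457 + z(-12)/89 = 100/457 + (-22 + (-12)² - 19*(-12))/89 = 100*(1/457) + (-22 + 144 + 228)*(1/89) = 100/457 + 350*(1/89) = 100/457 + 350/89 = 168850/40673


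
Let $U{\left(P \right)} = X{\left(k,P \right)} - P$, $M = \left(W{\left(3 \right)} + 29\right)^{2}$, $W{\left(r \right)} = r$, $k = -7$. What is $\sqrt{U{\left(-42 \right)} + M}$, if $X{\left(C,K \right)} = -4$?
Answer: $3 \sqrt{118} \approx 32.588$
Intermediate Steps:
$M = 1024$ ($M = \left(3 + 29\right)^{2} = 32^{2} = 1024$)
$U{\left(P \right)} = -4 - P$
$\sqrt{U{\left(-42 \right)} + M} = \sqrt{\left(-4 - -42\right) + 1024} = \sqrt{\left(-4 + 42\right) + 1024} = \sqrt{38 + 1024} = \sqrt{1062} = 3 \sqrt{118}$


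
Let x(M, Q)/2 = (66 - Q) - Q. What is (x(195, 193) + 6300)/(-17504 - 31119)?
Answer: -5660/48623 ≈ -0.11641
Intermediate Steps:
x(M, Q) = 132 - 4*Q (x(M, Q) = 2*((66 - Q) - Q) = 2*(66 - 2*Q) = 132 - 4*Q)
(x(195, 193) + 6300)/(-17504 - 31119) = ((132 - 4*193) + 6300)/(-17504 - 31119) = ((132 - 772) + 6300)/(-48623) = (-640 + 6300)*(-1/48623) = 5660*(-1/48623) = -5660/48623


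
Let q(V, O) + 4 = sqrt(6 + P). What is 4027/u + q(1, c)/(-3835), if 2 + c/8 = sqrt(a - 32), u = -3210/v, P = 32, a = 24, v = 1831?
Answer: -5655423611/2462070 - sqrt(38)/3835 ≈ -2297.0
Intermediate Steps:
u = -3210/1831 ≈ -1.7531
c = -16 + 16*I*sqrt(2) (c = -16 + 8*sqrt(24 - 32) = -16 + 8*sqrt(-8) = -16 + 8*(2*I*sqrt(2)) = -16 + 16*I*sqrt(2) ≈ -16.0 + 22.627*I)
q(V, O) = -4 + sqrt(38) (q(V, O) = -4 + sqrt(6 + 32) = -4 + sqrt(38))
4027/u + q(1, c)/(-3835) = 4027/(-3210/1831) + (-4 + sqrt(38))/(-3835) = 4027*(-1831/3210) + (-4 + sqrt(38))*(-1/3835) = -7373437/3210 + (4/3835 - sqrt(38)/3835) = -5655423611/2462070 - sqrt(38)/3835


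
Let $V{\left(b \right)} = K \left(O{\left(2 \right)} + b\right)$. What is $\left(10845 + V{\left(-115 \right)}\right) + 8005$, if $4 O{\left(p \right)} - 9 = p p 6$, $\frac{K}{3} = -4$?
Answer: $20131$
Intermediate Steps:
$K = -12$ ($K = 3 \left(-4\right) = -12$)
$O{\left(p \right)} = \frac{9}{4} + \frac{3 p^{2}}{2}$ ($O{\left(p \right)} = \frac{9}{4} + \frac{p p 6}{4} = \frac{9}{4} + \frac{p^{2} \cdot 6}{4} = \frac{9}{4} + \frac{6 p^{2}}{4} = \frac{9}{4} + \frac{3 p^{2}}{2}$)
$V{\left(b \right)} = -99 - 12 b$ ($V{\left(b \right)} = - 12 \left(\left(\frac{9}{4} + \frac{3 \cdot 2^{2}}{2}\right) + b\right) = - 12 \left(\left(\frac{9}{4} + \frac{3}{2} \cdot 4\right) + b\right) = - 12 \left(\left(\frac{9}{4} + 6\right) + b\right) = - 12 \left(\frac{33}{4} + b\right) = -99 - 12 b$)
$\left(10845 + V{\left(-115 \right)}\right) + 8005 = \left(10845 - -1281\right) + 8005 = \left(10845 + \left(-99 + 1380\right)\right) + 8005 = \left(10845 + 1281\right) + 8005 = 12126 + 8005 = 20131$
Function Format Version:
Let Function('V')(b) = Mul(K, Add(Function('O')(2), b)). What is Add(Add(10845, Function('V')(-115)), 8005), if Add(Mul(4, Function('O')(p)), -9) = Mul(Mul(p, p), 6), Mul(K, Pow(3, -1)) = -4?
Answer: 20131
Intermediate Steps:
K = -12 (K = Mul(3, -4) = -12)
Function('O')(p) = Add(Rational(9, 4), Mul(Rational(3, 2), Pow(p, 2))) (Function('O')(p) = Add(Rational(9, 4), Mul(Rational(1, 4), Mul(Mul(p, p), 6))) = Add(Rational(9, 4), Mul(Rational(1, 4), Mul(Pow(p, 2), 6))) = Add(Rational(9, 4), Mul(Rational(1, 4), Mul(6, Pow(p, 2)))) = Add(Rational(9, 4), Mul(Rational(3, 2), Pow(p, 2))))
Function('V')(b) = Add(-99, Mul(-12, b)) (Function('V')(b) = Mul(-12, Add(Add(Rational(9, 4), Mul(Rational(3, 2), Pow(2, 2))), b)) = Mul(-12, Add(Add(Rational(9, 4), Mul(Rational(3, 2), 4)), b)) = Mul(-12, Add(Add(Rational(9, 4), 6), b)) = Mul(-12, Add(Rational(33, 4), b)) = Add(-99, Mul(-12, b)))
Add(Add(10845, Function('V')(-115)), 8005) = Add(Add(10845, Add(-99, Mul(-12, -115))), 8005) = Add(Add(10845, Add(-99, 1380)), 8005) = Add(Add(10845, 1281), 8005) = Add(12126, 8005) = 20131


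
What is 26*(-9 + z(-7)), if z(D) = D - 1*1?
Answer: -442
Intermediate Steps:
z(D) = -1 + D (z(D) = D - 1 = -1 + D)
26*(-9 + z(-7)) = 26*(-9 + (-1 - 7)) = 26*(-9 - 8) = 26*(-17) = -442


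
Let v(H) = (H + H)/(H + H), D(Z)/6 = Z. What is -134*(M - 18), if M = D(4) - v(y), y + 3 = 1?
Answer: -670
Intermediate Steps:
y = -2 (y = -3 + 1 = -2)
D(Z) = 6*Z
v(H) = 1 (v(H) = (2*H)/((2*H)) = (2*H)*(1/(2*H)) = 1)
M = 23 (M = 6*4 - 1*1 = 24 - 1 = 23)
-134*(M - 18) = -134*(23 - 18) = -134*5 = -670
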